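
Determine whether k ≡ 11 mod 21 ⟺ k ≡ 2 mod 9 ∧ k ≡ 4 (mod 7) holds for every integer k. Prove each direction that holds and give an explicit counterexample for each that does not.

Only the reverse direction holds.

(⇒) This fails: k = 32 gives 32 ≡ 11 (mod 21) but 32 ≡ 5 (mod 9), so the conjunction on the right does not hold.

(⇐) Conversely, if k ≡ 2 (mod 9) and k ≡ 4 (mod 7), then by the Chinese remainder theorem k ≡ 11 (mod 63). Since 11 ≡ 11 (mod 21) and 21 ∣ 63, we get k ≡ 11 (mod 21).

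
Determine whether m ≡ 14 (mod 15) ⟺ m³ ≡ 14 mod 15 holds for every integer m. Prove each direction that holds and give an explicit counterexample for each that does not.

The biconditional holds.

(→) Suppose m ≡ 14 (mod 15). Write m = 15j + 14. Then (15j + 14)³ = 3375j³ + 9450j² + 8820j + 2744 = 15(225j³ + 630j² + 588j + 182) + 14, so m³ ≡ 14 (mod 15).

(←) Conversely, suppose m³ ≡ 14 (mod 15). The only residue r in {0, …, 14} with r³ ≡ 14 (mod 15) is r = 14, so m ≡ 14 (mod 15).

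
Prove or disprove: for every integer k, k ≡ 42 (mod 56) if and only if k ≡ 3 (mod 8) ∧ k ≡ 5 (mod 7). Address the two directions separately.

[⇒] This fails: k = 42 gives 42 ≡ 42 (mod 56) but 42 ≡ 2 (mod 8), so the conjunction on the right does not hold.

[⇐] This fails: k = 19 satisfies both congruences on the right (19 ≡ 3 mod 8 and 19 ≡ 5 mod 7) yet 19 ≡ 19 (mod 56), not 42.

Neither implication holds.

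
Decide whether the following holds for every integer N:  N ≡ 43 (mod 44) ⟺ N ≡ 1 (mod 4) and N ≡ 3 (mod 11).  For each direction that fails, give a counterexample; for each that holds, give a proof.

Neither implication holds.

(⇒) This fails: N = 43 gives 43 ≡ 43 (mod 44) but 43 ≡ 3 (mod 4), so the conjunction on the right does not hold.

(⇐) This fails: N = 25 satisfies both congruences on the right (25 ≡ 1 mod 4 and 25 ≡ 3 mod 11) yet 25 ≡ 25 (mod 44), not 43.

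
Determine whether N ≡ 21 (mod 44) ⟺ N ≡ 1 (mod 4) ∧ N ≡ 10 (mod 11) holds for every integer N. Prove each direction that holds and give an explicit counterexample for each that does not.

The biconditional holds.

(→) Suppose N ≡ 21 (mod 44); write N = 44j + 21. Since 4 ∣ 44, reducing mod 4 gives N ≡ 21 ≡ 1 (mod 4); since 11 ∣ 44, reducing mod 11 gives N ≡ 21 ≡ 10 (mod 11).

(←) Conversely, if N ≡ 1 (mod 4) and N ≡ 10 (mod 11), then by the Chinese remainder theorem N ≡ 21 (mod 44). This is exactly N ≡ 21 (mod 44).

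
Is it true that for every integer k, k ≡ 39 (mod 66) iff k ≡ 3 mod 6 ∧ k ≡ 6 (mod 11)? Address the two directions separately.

Converse. If k ≡ 3 (mod 6) and k ≡ 6 (mod 11), then by the Chinese remainder theorem k ≡ 39 (mod 66). This is exactly k ≡ 39 (mod 66).

Forward direction. Suppose k ≡ 39 (mod 66); write k = 66j + 39. Since 6 ∣ 66, reducing mod 6 gives k ≡ 39 ≡ 3 (mod 6); since 11 ∣ 66, reducing mod 11 gives k ≡ 39 ≡ 6 (mod 11).

Both directions hold; the statement is true.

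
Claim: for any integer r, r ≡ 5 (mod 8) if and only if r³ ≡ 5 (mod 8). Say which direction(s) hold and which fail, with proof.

(⟹) Suppose r ≡ 5 (mod 8). Write r = 8j + 5. Then (8j + 5)³ = 512j³ + 960j² + 600j + 125 = 8(64j³ + 120j² + 75j + 15) + 5, so r³ ≡ 5 (mod 8).

(⟸) Conversely, suppose r³ ≡ 5 (mod 8). The only residue r in {0, …, 7} with r³ ≡ 5 (mod 8) is r = 5, so r ≡ 5 (mod 8).

Equivalent; both directions hold.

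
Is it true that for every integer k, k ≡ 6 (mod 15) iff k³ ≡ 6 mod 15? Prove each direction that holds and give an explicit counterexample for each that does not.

Both implications hold.

Converse. Suppose k³ ≡ 6 (mod 15). The only residue r in {0, …, 14} with r³ ≡ 6 (mod 15) is r = 6, so k ≡ 6 (mod 15).

Forward direction. Suppose k ≡ 6 (mod 15). Write k = 15j + 6. Then (15j + 6)³ = 3375j³ + 4050j² + 1620j + 216 = 15(225j³ + 270j² + 108j + 14) + 6, so k³ ≡ 6 (mod 15).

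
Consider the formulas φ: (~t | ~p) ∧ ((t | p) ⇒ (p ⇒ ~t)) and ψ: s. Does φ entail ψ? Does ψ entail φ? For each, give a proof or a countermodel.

Both directions fail.

Forward direction. This fails. Under s = F, p = F, t = F, the left side is true but the right side is false.

Converse. This fails. Under s = T, p = T, t = T, the left side is false but the right side is true.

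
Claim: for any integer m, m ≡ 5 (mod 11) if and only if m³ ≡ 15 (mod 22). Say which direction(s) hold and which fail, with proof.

[⇒] This fails: take m = 16. Then 16 ≡ 5 (mod 11), but 16³ = 4096 ≡ 4 (mod 22), not 15.

[⇐] Conversely, the residues r modulo 22 with r³ ≡ 15 (mod 22) are exactly {5}, and each is ≡ 5 (mod 11).

Only the converse holds.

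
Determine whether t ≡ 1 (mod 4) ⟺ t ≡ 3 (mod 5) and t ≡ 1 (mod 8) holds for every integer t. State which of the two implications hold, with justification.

The forward direction fails; the converse holds.

(←) If t ≡ 3 (mod 5) and t ≡ 1 (mod 8), then by the Chinese remainder theorem t ≡ 33 (mod 40). Since 33 ≡ 1 (mod 4) and 4 ∣ 40, we get t ≡ 1 (mod 4).

(→) This fails: t = 1 gives 1 ≡ 1 (mod 4) but 1 ≡ 1 (mod 5), so the conjunction on the right does not hold.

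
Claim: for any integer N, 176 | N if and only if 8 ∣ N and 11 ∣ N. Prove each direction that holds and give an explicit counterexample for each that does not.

Only the forward implication holds.

(⇒) If 176 ∣ N, write N = 176q. Since 176 = 22·8, N = 8·(22q), so 8 ∣ N; and since 176 = 16·11, N = 11·(16q), so 11 ∣ N.

(⇐) This fails: take N = 88. Both 8 ∣ 88 and 11 ∣ 88, yet 88 is not a multiple of 176 (since 88 = 0·176 + 88), so 176 ∤ 88.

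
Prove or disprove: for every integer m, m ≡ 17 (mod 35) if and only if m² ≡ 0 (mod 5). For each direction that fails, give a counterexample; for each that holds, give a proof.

(⇒) fails and (⇐) fails.

(⟹) This fails: take m = 17. Then 17 ≡ 17 (mod 35), but 17² = 289 ≡ 4 (mod 5), not 0.

(⟸) This fails: take m = 0. Then 0² = 0 ≡ 0 (mod 5), yet 0 ≡ 0 (mod 35), not 17.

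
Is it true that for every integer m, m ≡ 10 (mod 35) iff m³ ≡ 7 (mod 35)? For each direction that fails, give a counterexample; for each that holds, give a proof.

(⇒) This fails: take m = 10. Then 10 ≡ 10 (mod 35), but 10³ = 1000 ≡ 20 (mod 35), not 7.

(⇐) This fails: take m = 28. Then 28³ = 21952 ≡ 7 (mod 35), yet 28 ≡ 28 (mod 35), not 10.

Both directions fail.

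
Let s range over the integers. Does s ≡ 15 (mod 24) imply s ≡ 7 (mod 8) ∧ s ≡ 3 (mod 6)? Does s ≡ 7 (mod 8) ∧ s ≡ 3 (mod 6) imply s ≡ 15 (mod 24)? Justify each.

Converse. If s ≡ 7 (mod 8) and s ≡ 3 (mod 6), then by the Chinese remainder theorem s ≡ 15 (mod 24). This is exactly s ≡ 15 (mod 24).

Forward direction. Suppose s ≡ 15 (mod 24); write s = 24j + 15. Since 8 ∣ 24, reducing mod 8 gives s ≡ 15 ≡ 7 (mod 8); since 6 ∣ 24, reducing mod 6 gives s ≡ 15 ≡ 3 (mod 6).

Both directions hold.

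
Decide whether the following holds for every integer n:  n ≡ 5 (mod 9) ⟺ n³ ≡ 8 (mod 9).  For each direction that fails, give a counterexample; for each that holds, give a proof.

[⇒] Suppose n ≡ 5 (mod 9). Write n = 9j + 5. Then (9j + 5)³ = 729j³ + 1215j² + 675j + 125 = 9(81j³ + 135j² + 75j + 13) + 8, so n³ ≡ 8 (mod 9).

[⇐] This fails: take n = 2. Then 2³ = 8 ≡ 8 (mod 9), yet 2 ≡ 2 (mod 9), not 5.

(⇒) holds; (⇐) fails.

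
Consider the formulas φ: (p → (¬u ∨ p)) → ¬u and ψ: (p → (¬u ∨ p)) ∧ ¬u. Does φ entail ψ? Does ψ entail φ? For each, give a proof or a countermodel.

Forward direction. Assume the antecedent. If p is true, the antecedent forces (p = T, u = F), and (p → (¬u ∨ p)) ∧ ¬u holds there. If p is false, the antecedent forces (p = F, u = F), and (p → (¬u ∨ p)) ∧ ¬u holds there. Either way (p → (¬u ∨ p)) ∧ ¬u holds.

Converse. Assume the antecedent. If p is true, the antecedent forces (p = T, u = F), and (p → (¬u ∨ p)) → ¬u holds there. If p is false, the antecedent forces (p = F, u = F), and (p → (¬u ∨ p)) → ¬u holds there. Either way (p → (¬u ∨ p)) → ¬u holds.

Both directions hold; the statement is true.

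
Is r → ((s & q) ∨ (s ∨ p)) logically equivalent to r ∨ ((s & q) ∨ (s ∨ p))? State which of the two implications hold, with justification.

Forward direction. This fails. Under s = F, q = F, r = F, p = F, the left side is true but the right side is false.

Converse. This fails. Under s = F, q = F, r = T, p = F, the left side is false but the right side is true.

(⇒) fails and (⇐) fails.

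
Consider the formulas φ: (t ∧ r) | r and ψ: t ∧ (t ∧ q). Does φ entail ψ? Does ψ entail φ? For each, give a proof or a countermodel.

Both directions fail.

[⇒] This fails. Under r = T, t = F, q = F, the left side is true but the right side is false.

[⇐] This fails. Under r = F, t = T, q = T, the left side is false but the right side is true.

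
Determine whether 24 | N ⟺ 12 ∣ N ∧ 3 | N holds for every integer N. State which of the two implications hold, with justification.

(⟹) If 24 ∣ N, write N = 24q. Since 24 = 2·12, N = 12·(2q), so 12 ∣ N; and since 24 = 8·3, N = 3·(8q), so 3 ∣ N.

(⟸) This fails: take N = 12. Both 12 ∣ 12 and 3 ∣ 12, yet 12 is not a multiple of 24 (since 12 = 0·24 + 12), so 24 ∤ 12.

Only the forward implication holds.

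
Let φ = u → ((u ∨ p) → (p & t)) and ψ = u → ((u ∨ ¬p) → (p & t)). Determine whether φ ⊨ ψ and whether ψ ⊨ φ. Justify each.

Equivalent; both directions hold.

(→) Assume the antecedent. If u is true, the antecedent forces (t = T, u = T, p = T), and u → ((u ∨ ¬p) → (p & t)) holds there. If u is false, u → ((u ∨ ¬p) → (p & t)) reduces to true regardless of the other variables. Either way u → ((u ∨ ¬p) → (p & t)) holds.

(←) Assume the antecedent. If u is true, the antecedent forces (t = T, u = T, p = T), and u → ((u ∨ p) → (p & t)) holds there. If u is false, u → ((u ∨ p) → (p & t)) reduces to true regardless of the other variables. Either way u → ((u ∨ p) → (p & t)) holds.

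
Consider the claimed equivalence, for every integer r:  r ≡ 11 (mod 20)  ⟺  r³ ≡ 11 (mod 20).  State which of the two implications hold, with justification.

(⇒) Suppose r ≡ 11 (mod 20). Write r = 20j + 11. Then (20j + 11)³ = 8000j³ + 13200j² + 7260j + 1331 = 20(400j³ + 660j² + 363j + 66) + 11, so r³ ≡ 11 (mod 20).

(⇐) Conversely, suppose r³ ≡ 11 (mod 20). The only residue r in {0, …, 19} with r³ ≡ 11 (mod 20) is r = 11, so r ≡ 11 (mod 20).

The biconditional holds.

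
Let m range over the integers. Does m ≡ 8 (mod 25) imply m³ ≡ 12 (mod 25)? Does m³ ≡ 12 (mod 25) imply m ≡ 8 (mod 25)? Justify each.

Both directions hold; the statement is true.

(→) Suppose m ≡ 8 (mod 25). Write m = 25j + 8. Then (25j + 8)³ = 15625j³ + 15000j² + 4800j + 512 = 25(625j³ + 600j² + 192j + 20) + 12, so m³ ≡ 12 (mod 25).

(←) Conversely, suppose m³ ≡ 12 (mod 25). The only residue r in {0, …, 24} with r³ ≡ 12 (mod 25) is r = 8, so m ≡ 8 (mod 25).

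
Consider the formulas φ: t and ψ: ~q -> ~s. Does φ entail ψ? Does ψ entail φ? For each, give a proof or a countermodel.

Both directions fail.

(⟹) This fails. Under t = T, q = F, s = T, the left side is true but the right side is false.

(⟸) This fails. Under t = F, q = F, s = F, the left side is false but the right side is true.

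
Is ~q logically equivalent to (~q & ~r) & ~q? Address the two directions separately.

Only the reverse direction holds.

[⇐] Assume the antecedent. If r is true, the antecedent cannot hold. If r is false, the antecedent forces (r = F, q = F), and ~q holds there. Either way ~q holds.

[⇒] This fails. Under r = T, q = F, the left side is true but the right side is false.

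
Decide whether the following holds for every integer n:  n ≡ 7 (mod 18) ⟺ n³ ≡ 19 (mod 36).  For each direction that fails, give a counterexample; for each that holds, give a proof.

Neither direction holds.

[⇒] This fails: take n = 25. Then 25 ≡ 7 (mod 18), but 25³ = 15625 ≡ 1 (mod 36), not 19.

[⇐] This fails: take n = 19. Then 19³ = 6859 ≡ 19 (mod 36), yet 19 ≡ 1 (mod 18), not 7.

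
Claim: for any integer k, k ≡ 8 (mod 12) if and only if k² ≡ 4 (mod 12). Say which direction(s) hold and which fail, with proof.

(⇒) holds; (⇐) fails.

(⟹) Suppose k ≡ 8 (mod 12). Write k = 12j + 8. Then (12j + 8)² = 144j² + 192j + 64 = 12(12j² + 16j + 5) + 4, so k² ≡ 4 (mod 12).

(⟸) This fails: take k = 2. Then 2² = 4 ≡ 4 (mod 12), yet 2 ≡ 2 (mod 12), not 8.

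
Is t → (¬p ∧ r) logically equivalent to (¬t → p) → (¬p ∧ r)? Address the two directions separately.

(→) This fails. Under r = F, t = F, p = T, the left side is true but the right side is false.

(←) Assume the antecedent. If r is true, the antecedent forces (r = T, t = F, p = F) or (r = T, t = T, p = F), and t → (¬p ∧ r) holds there. If r is false, the antecedent forces (r = F, t = F, p = F), and t → (¬p ∧ r) holds there. Either way t → (¬p ∧ r) holds.

(⇒) fails; (⇐) holds.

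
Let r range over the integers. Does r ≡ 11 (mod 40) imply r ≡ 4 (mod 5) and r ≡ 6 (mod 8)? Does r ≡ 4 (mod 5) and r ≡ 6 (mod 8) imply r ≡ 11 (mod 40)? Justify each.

Both directions fail.

(⇒) This fails: r = 11 gives 11 ≡ 11 (mod 40) but 11 ≡ 1 (mod 5), so the conjunction on the right does not hold.

(⇐) This fails: r = 14 satisfies both congruences on the right (14 ≡ 4 mod 5 and 14 ≡ 6 mod 8) yet 14 ≡ 14 (mod 40), not 11.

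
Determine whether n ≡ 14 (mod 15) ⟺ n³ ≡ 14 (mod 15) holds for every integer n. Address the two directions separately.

The biconditional holds.

Converse. Suppose n³ ≡ 14 (mod 15). The only residue r in {0, …, 14} with r³ ≡ 14 (mod 15) is r = 14, so n ≡ 14 (mod 15).

Forward direction. Suppose n ≡ 14 (mod 15). Write n = 15j + 14. Then (15j + 14)³ = 3375j³ + 9450j² + 8820j + 2744 = 15(225j³ + 630j² + 588j + 182) + 14, so n³ ≡ 14 (mod 15).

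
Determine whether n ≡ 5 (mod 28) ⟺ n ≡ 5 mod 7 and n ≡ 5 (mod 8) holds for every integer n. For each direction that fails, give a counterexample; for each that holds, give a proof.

Not equivalent: only (⇐) holds.

(→) This fails: n = 33 gives 33 ≡ 5 (mod 28) but 33 ≡ 1 (mod 8), so the conjunction on the right does not hold.

(←) Conversely, if n ≡ 5 (mod 7) and n ≡ 5 (mod 8), then by the Chinese remainder theorem n ≡ 5 (mod 56). Since 5 ≡ 5 (mod 28) and 28 ∣ 56, we get n ≡ 5 (mod 28).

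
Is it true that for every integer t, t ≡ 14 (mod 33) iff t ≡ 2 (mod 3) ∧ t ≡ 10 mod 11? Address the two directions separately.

(→) This fails: t = 14 gives 14 ≡ 14 (mod 33) but 14 ≡ 3 (mod 11), so the conjunction on the right does not hold.

(←) This fails: t = 32 satisfies both congruences on the right (32 ≡ 2 mod 3 and 32 ≡ 10 mod 11) yet 32 ≡ 32 (mod 33), not 14.

Neither implication holds.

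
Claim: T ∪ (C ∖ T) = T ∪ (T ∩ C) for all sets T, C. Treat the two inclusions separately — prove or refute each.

(⊆) fails; (⊇) holds.

(⟹) This inclusion fails. Take T = ∅, C = {1}; then 1 ∈ T ∪ (C ∖ T) but 1 ∉ T ∪ (T ∩ C).

(⟸) Let x ∈ T ∪ (T ∩ C). Then either x ∈ T and x ∉ C; or x ∈ T ∩ C. In each case x ∈ T ∪ (C ∖ T), so T ∪ (T ∩ C) ⊆ T ∪ (C ∖ T).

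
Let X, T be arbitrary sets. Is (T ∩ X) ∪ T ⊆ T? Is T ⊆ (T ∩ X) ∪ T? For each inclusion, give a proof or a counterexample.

Both inclusions hold.

(⟹) Let x ∈ (T ∩ X) ∪ T. Then either x ∈ T and x ∉ X; or x ∈ X ∩ T. In each case x ∈ T, so (T ∩ X) ∪ T ⊆ T.

(⟸) Let x ∈ T. Then either x ∈ T and x ∉ X; or x ∈ X ∩ T. In each case x ∈ (T ∩ X) ∪ T, so T ⊆ (T ∩ X) ∪ T.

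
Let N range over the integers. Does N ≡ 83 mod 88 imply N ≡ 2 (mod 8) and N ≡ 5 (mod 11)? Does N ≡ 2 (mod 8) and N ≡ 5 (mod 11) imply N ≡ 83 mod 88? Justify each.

(→) This fails: N = 83 gives 83 ≡ 83 (mod 88) but 83 ≡ 3 (mod 8), so the conjunction on the right does not hold.

(←) This fails: N = 82 satisfies both congruences on the right (82 ≡ 2 mod 8 and 82 ≡ 5 mod 11) yet 82 ≡ 82 (mod 88), not 83.

Neither implication holds.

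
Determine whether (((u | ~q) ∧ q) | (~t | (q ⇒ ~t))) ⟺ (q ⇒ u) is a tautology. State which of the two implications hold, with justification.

(⟹) This fails. Under q = T, t = F, u = F, the left side is true but the right side is false.

(⟸) Assume the antecedent. If q is true, the antecedent forces (q = T, t = F, u = T) or (q = T, t = T, u = T), and the consequent holds there. If q is false, the consequent reduces to true regardless of the other variables. Either way the consequent holds.

Only the reverse direction holds.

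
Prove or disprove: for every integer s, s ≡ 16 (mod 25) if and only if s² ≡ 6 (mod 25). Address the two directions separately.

Not equivalent: only (⇒) holds.

(⇐) This fails: take s = 9. Then 9² = 81 ≡ 6 (mod 25), yet 9 ≡ 9 (mod 25), not 16.

(⇒) Suppose s ≡ 16 (mod 25). Write s = 25j + 16. Then (25j + 16)² = 625j² + 800j + 256 = 25(25j² + 32j + 10) + 6, so s² ≡ 6 (mod 25).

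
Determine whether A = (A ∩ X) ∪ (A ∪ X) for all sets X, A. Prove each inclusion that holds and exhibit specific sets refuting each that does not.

(⊆) holds; (⊇) fails.

(⟹) Let x ∈ A. Then either x ∈ A and x ∉ X; or x ∈ X ∩ A. In each case x ∈ (A ∩ X) ∪ (A ∪ X), so A ⊆ (A ∩ X) ∪ (A ∪ X).

(⟸) This inclusion fails. Take X = {1}, A = ∅; then 1 ∈ (A ∩ X) ∪ (A ∪ X) but 1 ∉ A.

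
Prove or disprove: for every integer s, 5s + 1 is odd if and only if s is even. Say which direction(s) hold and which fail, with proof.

(⇒) Suppose 5s + 1 is odd. Since 5 is odd, 5s and s have the same parity, so 5s + 1 ≡ s + 1 (mod 2). As 1 is odd, 5s + 1 is odd exactly when s is even. Thus s is even.

(⇐) Conversely, suppose s is even; write s = 2j. Then 5s + 1 = 5·(2j) + 1 = 2·5j + 1, which is odd.

Equivalent; both directions hold.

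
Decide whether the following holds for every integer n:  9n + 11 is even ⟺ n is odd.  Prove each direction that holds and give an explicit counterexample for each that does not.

[⇒] Suppose 9n + 11 is even. Since 9 is odd, 9n and n have the same parity, so 9n + 11 ≡ n + 11 (mod 2). As 11 is odd, 9n + 11 is even exactly when n is odd. Thus n is odd.

[⇐] Conversely, suppose n is odd; write n = 2j + 1. Then 9n + 11 = 9·(2j + 1) + 11 = 2·9j + 20, which is even.

The biconditional holds.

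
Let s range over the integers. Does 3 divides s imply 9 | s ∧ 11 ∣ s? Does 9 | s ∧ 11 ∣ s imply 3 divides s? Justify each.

(⟹) This fails: take s = 3. Certainly 3 ∣ 3, but 9 ∤ 3.

(⟸) Suppose 9 ∣ s and 11 ∣ s. Any common multiple of 9 and 11 is a multiple of their lcm; here gcd(9, 11) = 1, so lcm(9, 11) = 9·11 = 99, so 99 ∣ s. Since 3 ∣ 99, it follows that 3 ∣ s.

Only the reverse direction holds.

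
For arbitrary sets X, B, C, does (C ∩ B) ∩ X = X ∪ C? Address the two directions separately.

(⊆) Let x ∈ (C ∩ B) ∩ X. Then x ∈ X ∩ B ∩ C, from which x ∈ X ∪ C.

(⊇) This inclusion fails. Take X = {1}, B = ∅, C = ∅; then 1 ∈ X ∪ C but 1 ∉ (C ∩ B) ∩ X.

(⊆) holds; (⊇) fails.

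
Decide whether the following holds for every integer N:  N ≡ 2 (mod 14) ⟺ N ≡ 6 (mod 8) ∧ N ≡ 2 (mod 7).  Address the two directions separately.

(⟹) This fails: N = 16 gives 16 ≡ 2 (mod 14) but 16 ≡ 0 (mod 8), so the conjunction on the right does not hold.

(⟸) Conversely, if N ≡ 6 (mod 8) and N ≡ 2 (mod 7), then by the Chinese remainder theorem N ≡ 30 (mod 56). Since 30 ≡ 2 (mod 14) and 14 ∣ 56, we get N ≡ 2 (mod 14).

Only the reverse direction holds.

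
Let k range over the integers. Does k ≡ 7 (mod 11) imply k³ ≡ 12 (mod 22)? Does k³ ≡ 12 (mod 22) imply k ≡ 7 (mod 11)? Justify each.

(⇒) fails and (⇐) fails.

Forward direction. This fails: take k = 7. Then 7 ≡ 7 (mod 11), but 7³ = 343 ≡ 13 (mod 22), not 12.

Converse. This fails: take k = 12. Then 12³ = 1728 ≡ 12 (mod 22), yet 12 ≡ 1 (mod 11), not 7.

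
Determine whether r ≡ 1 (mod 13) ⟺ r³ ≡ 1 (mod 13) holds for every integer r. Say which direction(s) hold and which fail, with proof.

Not equivalent: only (⇒) holds.

(⇒) Suppose r ≡ 1 (mod 13). Write r = 13j + 1. Then (13j + 1)³ = 2197j³ + 507j² + 39j + 1 = 13(169j³ + 39j² + 3j) + 1, so r³ ≡ 1 (mod 13).

(⇐) This fails: take r = 3. Then 3³ = 27 ≡ 1 (mod 13), yet 3 ≡ 3 (mod 13), not 1.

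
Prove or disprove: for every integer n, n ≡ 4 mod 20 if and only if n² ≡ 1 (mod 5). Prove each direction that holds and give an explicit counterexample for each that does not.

Only the forward direction holds.

(⇒) Suppose n ≡ 4 (mod 20). Then n² ≡ 4² = 16 (mod 20), and since 5 ∣ 20, also n² ≡ 1 (mod 5).

(⇐) This fails: take n = 1. Then 1² = 1 ≡ 1 (mod 5), yet 1 ≡ 1 (mod 20), not 4.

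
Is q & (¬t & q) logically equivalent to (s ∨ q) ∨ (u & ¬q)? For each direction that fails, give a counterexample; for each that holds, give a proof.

(⇐) This fails. Under t = F, s = T, q = F, u = F, the left side is false but the right side is true.

(⇒) Assume the antecedent. If s is true, (s ∨ q) ∨ (u & ¬q) reduces to true regardless of the other variables. If s is false, the antecedent forces (t = F, s = F, q = T, u = F) or (t = F, s = F, q = T, u = T), and (s ∨ q) ∨ (u & ¬q) holds there. Either way (s ∨ q) ∨ (u & ¬q) holds.

The forward direction holds; the converse fails.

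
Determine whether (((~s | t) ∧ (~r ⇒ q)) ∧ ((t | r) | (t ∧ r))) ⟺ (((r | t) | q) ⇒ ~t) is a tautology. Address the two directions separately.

Both directions fail.

(→) This fails. Under q = T, r = F, t = T, s = F, the left side is true but the right side is false.

(←) This fails. Under q = F, r = F, t = F, s = F, the left side is false but the right side is true.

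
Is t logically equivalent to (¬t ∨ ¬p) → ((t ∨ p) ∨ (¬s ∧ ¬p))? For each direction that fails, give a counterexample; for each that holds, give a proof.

Forward direction. Assume the antecedent. If s is true, the antecedent forces (s = T, p = F, t = T) or (s = T, p = T, t = T), and the consequent holds there. If s is false, the consequent reduces to true regardless of the other variables. Either way the consequent holds.

Converse. This fails. Under s = F, p = F, t = F, the left side is false but the right side is true.

Only the forward implication holds.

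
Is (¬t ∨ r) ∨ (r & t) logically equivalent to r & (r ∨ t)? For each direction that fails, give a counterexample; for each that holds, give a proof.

Forward direction. This fails. Under t = F, r = F, the left side is true but the right side is false.

Converse. Assume the antecedent. If t is true, the antecedent forces (t = T, r = T), and (¬t ∨ r) ∨ (r & t) holds there. If t is false, (¬t ∨ r) ∨ (r & t) reduces to true regardless of the other variables. Either way (¬t ∨ r) ∨ (r & t) holds.

(⇒) fails; (⇐) holds.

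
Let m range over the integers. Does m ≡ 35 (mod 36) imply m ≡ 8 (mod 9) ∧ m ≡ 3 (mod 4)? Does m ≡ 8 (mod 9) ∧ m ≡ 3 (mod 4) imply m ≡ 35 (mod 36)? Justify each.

(⇐) If m ≡ 8 (mod 9) and m ≡ 3 (mod 4), then by the Chinese remainder theorem m ≡ 35 (mod 36). This is exactly m ≡ 35 (mod 36).

(⇒) Suppose m ≡ 35 (mod 36); write m = 36j + 35. Since 9 ∣ 36, reducing mod 9 gives m ≡ 35 ≡ 8 (mod 9); since 4 ∣ 36, reducing mod 4 gives m ≡ 35 ≡ 3 (mod 4).

Both directions hold.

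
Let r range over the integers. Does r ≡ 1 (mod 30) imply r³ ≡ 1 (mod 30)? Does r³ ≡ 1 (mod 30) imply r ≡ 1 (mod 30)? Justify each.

Both directions hold.

Converse. Suppose r³ ≡ 1 (mod 30). The only residue r in {0, …, 29} with r³ ≡ 1 (mod 30) is r = 1, so r ≡ 1 (mod 30).

Forward direction. Suppose r ≡ 1 (mod 30). Write r = 30j + 1. Then (30j + 1)³ = 27000j³ + 2700j² + 90j + 1 = 30(900j³ + 90j² + 3j) + 1, so r³ ≡ 1 (mod 30).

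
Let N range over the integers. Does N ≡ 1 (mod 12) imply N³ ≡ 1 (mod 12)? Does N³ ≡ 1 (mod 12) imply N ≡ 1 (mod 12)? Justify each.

(⇒) Suppose N ≡ 1 (mod 12). Write N = 12j + 1. Then (12j + 1)³ = 1728j³ + 432j² + 36j + 1 = 12(144j³ + 36j² + 3j) + 1, so N³ ≡ 1 (mod 12).

(⇐) For the converse, argue contrapositively. If N ≢ 1 (mod 12), then N is congruent to one of 0, 2, 3, 4, 5, 6, 7, 8, 9, 10, 11 modulo 12, and these give N³ ≡ 0, 8, 3, 4, 5, 0, 7, 8, 9, 4, 11 respectively — never 1.

Both directions hold.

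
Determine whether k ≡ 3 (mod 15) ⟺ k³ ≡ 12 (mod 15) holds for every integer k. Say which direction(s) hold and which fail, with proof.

(→) Suppose k ≡ 3 (mod 15). Write k = 15j + 3. Then (15j + 3)³ = 3375j³ + 2025j² + 405j + 27 = 15(225j³ + 135j² + 27j + 1) + 12, so k³ ≡ 12 (mod 15).

(←) Conversely, suppose k³ ≡ 12 (mod 15). The only residue r in {0, …, 14} with r³ ≡ 12 (mod 15) is r = 3, so k ≡ 3 (mod 15).

Both directions hold.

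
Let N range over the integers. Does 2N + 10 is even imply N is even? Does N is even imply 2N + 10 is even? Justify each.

The forward direction fails; the converse holds.

(⇒) This fails: take N = 3. Then 2N + 10 = 16, which is even, yet N = 3 is odd, not even.

(⇐) Suppose N is even. Since 2 is even, 2N is even for every N, so 2N + 10 has the same parity as 10, which is even. Hence 2N + 10 is even.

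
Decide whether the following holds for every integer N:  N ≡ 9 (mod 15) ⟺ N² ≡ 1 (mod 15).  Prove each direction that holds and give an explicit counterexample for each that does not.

Both directions fail.

[⇒] This fails: take N = 9. Then 9 ≡ 9 (mod 15), but 9² = 81 ≡ 6 (mod 15), not 1.

[⇐] This fails: take N = 1. Then 1² = 1 ≡ 1 (mod 15), yet 1 ≡ 1 (mod 15), not 9.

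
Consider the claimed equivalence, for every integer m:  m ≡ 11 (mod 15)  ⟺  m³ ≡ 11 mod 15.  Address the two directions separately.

Both directions hold.

Converse. Suppose m³ ≡ 11 (mod 15). The only residue r in {0, …, 14} with r³ ≡ 11 (mod 15) is r = 11, so m ≡ 11 (mod 15).

Forward direction. Suppose m ≡ 11 (mod 15). Write m = 15j + 11. Then (15j + 11)³ = 3375j³ + 7425j² + 5445j + 1331 = 15(225j³ + 495j² + 363j + 88) + 11, so m³ ≡ 11 (mod 15).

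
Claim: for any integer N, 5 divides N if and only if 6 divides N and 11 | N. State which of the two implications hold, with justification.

Neither implication holds.

Forward direction. This fails: take N = 5. Certainly 5 ∣ 5, but 6 ∤ 5.

Converse. This fails: take N = 66. Both 6 ∣ 66 and 11 ∣ 66, yet 66 is not a multiple of 5 (since 66 = 13·5 + 1), so 5 ∤ 66.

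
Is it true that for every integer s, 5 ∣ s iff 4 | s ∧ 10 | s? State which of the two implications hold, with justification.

(⇒) fails; (⇐) holds.

(⇒) This fails: take s = 5. Certainly 5 ∣ 5, but 4 ∤ 5.

(⇐) Suppose 4 ∣ s and 10 ∣ s. Any common multiple of 4 and 10 is a multiple of their lcm; here lcm(4, 10) = 4·10/gcd(4, 10) = 40/2 = 20, so 20 ∣ s. Since 5 ∣ 20, it follows that 5 ∣ s.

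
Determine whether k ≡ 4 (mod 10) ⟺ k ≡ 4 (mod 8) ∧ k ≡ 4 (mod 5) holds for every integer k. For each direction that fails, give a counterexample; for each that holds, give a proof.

Not equivalent: only (⇐) holds.

(→) This fails: k = 24 gives 24 ≡ 4 (mod 10) but 24 ≡ 0 (mod 8), so the conjunction on the right does not hold.

(←) Conversely, if k ≡ 4 (mod 8) and k ≡ 4 (mod 5), then by the Chinese remainder theorem k ≡ 4 (mod 40). Since 4 ≡ 4 (mod 10) and 10 ∣ 40, we get k ≡ 4 (mod 10).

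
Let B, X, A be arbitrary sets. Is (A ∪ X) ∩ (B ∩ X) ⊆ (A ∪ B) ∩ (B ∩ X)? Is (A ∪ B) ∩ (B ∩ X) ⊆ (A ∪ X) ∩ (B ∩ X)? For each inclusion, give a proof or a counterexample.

(⊆) Let x ∈ (A ∪ X) ∩ (B ∩ X). Then either x ∈ B ∩ X and x ∉ A; or x ∈ B ∩ X ∩ A. In each case x ∈ (A ∪ B) ∩ (B ∩ X), so (A ∪ X) ∩ (B ∩ X) ⊆ (A ∪ B) ∩ (B ∩ X).

(⊇) Let x ∈ (A ∪ B) ∩ (B ∩ X). Then either x ∈ B ∩ X and x ∉ A; or x ∈ B ∩ X ∩ A. In each case x ∈ (A ∪ X) ∩ (B ∩ X), so (A ∪ B) ∩ (B ∩ X) ⊆ (A ∪ X) ∩ (B ∩ X).

Both inclusions hold.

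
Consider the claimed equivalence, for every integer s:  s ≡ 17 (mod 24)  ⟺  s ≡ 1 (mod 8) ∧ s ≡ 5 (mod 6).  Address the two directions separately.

Both directions hold.

(⇒) Suppose s ≡ 17 (mod 24); write s = 24j + 17. Since 8 ∣ 24, reducing mod 8 gives s ≡ 17 ≡ 1 (mod 8); since 6 ∣ 24, reducing mod 6 gives s ≡ 17 ≡ 5 (mod 6).

(⇐) Conversely, if s ≡ 1 (mod 8) and s ≡ 5 (mod 6), then by the Chinese remainder theorem s ≡ 17 (mod 24). This is exactly s ≡ 17 (mod 24).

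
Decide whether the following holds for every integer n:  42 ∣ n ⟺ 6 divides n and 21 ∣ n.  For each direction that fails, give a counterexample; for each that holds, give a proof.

[⇐] Suppose 6 ∣ n and 21 ∣ n. Any common multiple of 6 and 21 is a multiple of their lcm; here lcm(6, 21) = 6·21/gcd(6, 21) = 126/3 = 42, so 42 ∣ n.

[⇒] If 42 ∣ n, write n = 42q. Since 42 = 7·6, n = 6·(7q), so 6 ∣ n; and since 42 = 2·21, n = 21·(2q), so 21 ∣ n.

The biconditional holds.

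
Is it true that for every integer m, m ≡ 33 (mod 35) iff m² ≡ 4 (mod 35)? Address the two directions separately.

Not equivalent: only (⇒) holds.

[⇐] This fails: take m = 2. Then 2² = 4 ≡ 4 (mod 35), yet 2 ≡ 2 (mod 35), not 33.

[⇒] Suppose m ≡ 33 (mod 35). Write m = 35j + 33. Then (35j + 33)² = 1225j² + 2310j + 1089 = 35(35j² + 66j + 31) + 4, so m² ≡ 4 (mod 35).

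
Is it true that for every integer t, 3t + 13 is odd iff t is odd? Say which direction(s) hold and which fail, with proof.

(⟹) This fails: t = 0 gives 3t + 13 = 13, which is odd, but 0 is even, not odd.

(⟸) This also fails: t = 5 is odd, but 3t + 13 = 28 is even, not odd.

Neither direction holds.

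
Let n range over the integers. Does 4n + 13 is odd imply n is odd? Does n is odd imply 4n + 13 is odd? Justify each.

(⟸) Suppose n is odd. Since 4 is even, 4n is even for every n, so 4n + 13 has the same parity as 13, which is odd. Hence 4n + 13 is odd.

(⟹) This fails: take n = 0. Then 4n + 13 = 13, which is odd, yet n = 0 is even, not odd.

Only the reverse direction holds.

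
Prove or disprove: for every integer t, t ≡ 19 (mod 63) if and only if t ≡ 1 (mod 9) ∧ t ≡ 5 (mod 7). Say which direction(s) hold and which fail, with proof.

[⇒] Suppose t ≡ 19 (mod 63); write t = 63j + 19. Since 9 ∣ 63, reducing mod 9 gives t ≡ 19 ≡ 1 (mod 9); since 7 ∣ 63, reducing mod 7 gives t ≡ 19 ≡ 5 (mod 7).

[⇐] Conversely, if t ≡ 1 (mod 9) and t ≡ 5 (mod 7), then by the Chinese remainder theorem t ≡ 19 (mod 63). This is exactly t ≡ 19 (mod 63).

Both implications hold.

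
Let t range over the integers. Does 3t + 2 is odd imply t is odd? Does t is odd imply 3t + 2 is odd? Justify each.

[⇒] Suppose 3t + 2 is odd. Since 3 is odd, 3t and t have the same parity, so 3t + 2 ≡ t + 2 (mod 2). As 2 is even, 3t + 2 is odd exactly when t is odd. Thus t is odd.

[⇐] Conversely, suppose t is odd; write t = 2j + 1. Then 3t + 2 = 3·(2j + 1) + 2 = 2·3j + 5, which is odd.

Both implications hold.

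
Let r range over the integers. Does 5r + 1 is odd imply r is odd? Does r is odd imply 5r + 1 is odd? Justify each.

[⇒] This fails: r = 2 gives 5r + 1 = 11, which is odd, but 2 is even, not odd.

[⇐] This also fails: r = 1 is odd, but 5r + 1 = 6 is even, not odd.

Neither implication holds.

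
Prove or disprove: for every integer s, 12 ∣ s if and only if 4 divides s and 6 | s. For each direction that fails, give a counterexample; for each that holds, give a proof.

(→) If 12 ∣ s, write s = 12q. Since 12 = 3·4, s = 4·(3q), so 4 ∣ s; and since 12 = 2·6, s = 6·(2q), so 6 ∣ s.

(←) Suppose 4 ∣ s and 6 ∣ s. Any common multiple of 4 and 6 is a multiple of their lcm; here lcm(4, 6) = 4·6/gcd(4, 6) = 24/2 = 12, so 12 ∣ s.

Both implications hold.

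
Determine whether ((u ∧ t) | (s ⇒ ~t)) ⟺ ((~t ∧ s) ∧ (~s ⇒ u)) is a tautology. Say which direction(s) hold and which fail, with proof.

(⇒) This fails. Under u = F, s = F, t = F, the left side is true but the right side is false.

(⇐) Assume the antecedent. If u is true, (u ∧ t) | (s ⇒ ~t) reduces to true regardless of the other variables. If u is false, the antecedent forces (u = F, s = T, t = F), and (u ∧ t) | (s ⇒ ~t) holds there. Either way (u ∧ t) | (s ⇒ ~t) holds.

Not equivalent: only (⇐) holds.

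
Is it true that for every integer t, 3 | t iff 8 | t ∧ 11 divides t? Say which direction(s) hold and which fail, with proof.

(⇒) fails and (⇐) fails.

Forward direction. This fails: take t = 3. Certainly 3 ∣ 3, but 8 ∤ 3.

Converse. This fails: take t = 88. Both 8 ∣ 88 and 11 ∣ 88, yet 88 is not a multiple of 3 (since 88 = 29·3 + 1), so 3 ∤ 88.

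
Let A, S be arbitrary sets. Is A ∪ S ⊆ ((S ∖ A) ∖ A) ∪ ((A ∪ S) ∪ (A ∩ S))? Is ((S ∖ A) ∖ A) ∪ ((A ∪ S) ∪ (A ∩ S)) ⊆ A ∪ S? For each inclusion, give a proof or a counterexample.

Both inclusions hold; the sets are equal.

Reverse inclusion. Let x ∈ ((S ∖ A) ∖ A) ∪ ((A ∪ S) ∪ (A ∩ S)). Then either x ∈ A and x ∉ S; or x ∈ S and x ∉ A; or x ∈ A ∩ S. In each case x ∈ A ∪ S, so ((S ∖ A) ∖ A) ∪ ((A ∪ S) ∪ (A ∩ S)) ⊆ A ∪ S.

Forward inclusion. Let x ∈ A ∪ S. Then either x ∈ A and x ∉ S; or x ∈ S and x ∉ A; or x ∈ A ∩ S. In each case x ∈ ((S ∖ A) ∖ A) ∪ ((A ∪ S) ∪ (A ∩ S)), so A ∪ S ⊆ ((S ∖ A) ∖ A) ∪ ((A ∪ S) ∪ (A ∩ S)).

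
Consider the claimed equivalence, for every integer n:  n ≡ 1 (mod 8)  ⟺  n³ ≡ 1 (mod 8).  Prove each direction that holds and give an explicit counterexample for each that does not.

Both implications hold.

Converse. For the converse, argue contrapositively. If n ≢ 1 (mod 8), then n is congruent to one of 0, 2, 3, 4, 5, 6, 7 modulo 8, and these give n³ ≡ 0, 0, 3, 0, 5, 0, 7 respectively — never 1.

Forward direction. Suppose n ≡ 1 (mod 8). Write n = 8j + 1. Then (8j + 1)³ = 512j³ + 192j² + 24j + 1 = 8(64j³ + 24j² + 3j) + 1, so n³ ≡ 1 (mod 8).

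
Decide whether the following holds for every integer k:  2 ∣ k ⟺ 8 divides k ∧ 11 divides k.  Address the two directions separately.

The forward direction fails; the converse holds.

(→) This fails: take k = 2. Certainly 2 ∣ 2, but 8 ∤ 2.

(←) Suppose 8 ∣ k and 11 ∣ k. Any common multiple of 8 and 11 is a multiple of their lcm; here gcd(8, 11) = 1, so lcm(8, 11) = 8·11 = 88, so 88 ∣ k. Since 2 ∣ 88, it follows that 2 ∣ k.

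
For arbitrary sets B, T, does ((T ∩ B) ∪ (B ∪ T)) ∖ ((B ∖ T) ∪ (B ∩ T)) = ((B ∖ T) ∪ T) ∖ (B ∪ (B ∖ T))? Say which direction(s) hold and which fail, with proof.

Both inclusions hold.

(⟸) Let x ∈ ((B ∖ T) ∪ T) ∖ (B ∪ (B ∖ T)). Then x ∈ T and x ∉ B, from which x ∈ ((T ∩ B) ∪ (B ∪ T)) ∖ ((B ∖ T) ∪ (B ∩ T)).

(⟹) Let x ∈ ((T ∩ B) ∪ (B ∪ T)) ∖ ((B ∖ T) ∪ (B ∩ T)). Then x ∈ T and x ∉ B, from which x ∈ ((B ∖ T) ∪ T) ∖ (B ∪ (B ∖ T)).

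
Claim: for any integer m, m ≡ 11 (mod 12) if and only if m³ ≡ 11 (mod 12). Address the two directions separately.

(⟹) Suppose m ≡ 11 (mod 12). Write m = 12j + 11. Then (12j + 11)³ = 1728j³ + 4752j² + 4356j + 1331 = 12(144j³ + 396j² + 363j + 110) + 11, so m³ ≡ 11 (mod 12).

(⟸) Conversely, suppose m³ ≡ 11 (mod 12). The only residue r in {0, …, 11} with r³ ≡ 11 (mod 12) is r = 11, so m ≡ 11 (mod 12).

Both implications hold.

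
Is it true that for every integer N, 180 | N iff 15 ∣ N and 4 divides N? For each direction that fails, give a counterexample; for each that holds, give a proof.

Only the forward direction holds.

(→) If 180 ∣ N, write N = 180q. Since 180 = 12·15, N = 15·(12q), so 15 ∣ N; and since 180 = 45·4, N = 4·(45q), so 4 ∣ N.

(←) This fails: take N = 60. Both 15 ∣ 60 and 4 ∣ 60, yet 60 is not a multiple of 180 (since 60 = 0·180 + 60), so 180 ∤ 60.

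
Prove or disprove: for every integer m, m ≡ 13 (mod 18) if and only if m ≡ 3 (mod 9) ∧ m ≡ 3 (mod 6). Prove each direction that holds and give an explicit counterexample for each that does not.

(⟹) This fails: m = 13 gives 13 ≡ 13 (mod 18) but 13 ≡ 4 (mod 9), so the conjunction on the right does not hold.

(⟸) This fails: m = 3 satisfies both congruences on the right (3 ≡ 3 mod 9 and 3 ≡ 3 mod 6) yet 3 ≡ 3 (mod 18), not 13.

Neither implication holds.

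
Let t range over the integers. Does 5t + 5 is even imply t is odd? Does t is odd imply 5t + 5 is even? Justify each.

Both directions hold.

(→) Suppose 5t + 5 is even. Since 5 is odd, 5t and t have the same parity, so 5t + 5 ≡ t + 5 (mod 2). As 5 is odd, 5t + 5 is even exactly when t is odd. Thus t is odd.

(←) Conversely, suppose t is odd; write t = 2j + 1. Then 5t + 5 = 5·(2j + 1) + 5 = 2·5j + 10, which is even.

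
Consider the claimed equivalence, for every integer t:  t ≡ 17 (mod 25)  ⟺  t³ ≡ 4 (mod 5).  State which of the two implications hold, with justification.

(→) This fails: take t = 17. Then 17 ≡ 17 (mod 25), but 17³ = 4913 ≡ 3 (mod 5), not 4.

(←) This fails: take t = 4. Then 4³ = 64 ≡ 4 (mod 5), yet 4 ≡ 4 (mod 25), not 17.

(⇒) fails and (⇐) fails.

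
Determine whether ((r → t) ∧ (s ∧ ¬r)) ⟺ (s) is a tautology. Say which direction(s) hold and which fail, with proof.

Only the forward implication holds.

[⇒] Assume the antecedent. If s is true, s reduces to true regardless of the other variables. If s is false, the antecedent cannot hold. Either way s holds.

[⇐] This fails. Under s = T, t = F, r = T, the left side is false but the right side is true.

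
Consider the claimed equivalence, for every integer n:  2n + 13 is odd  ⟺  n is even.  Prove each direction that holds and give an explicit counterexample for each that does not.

[⇒] This fails: take n = 5. Then 2n + 13 = 23, which is odd, yet n = 5 is odd, not even.

[⇐] Suppose n is even. Since 2 is even, 2n is even for every n, so 2n + 13 has the same parity as 13, which is odd. Hence 2n + 13 is odd.

The forward direction fails; the converse holds.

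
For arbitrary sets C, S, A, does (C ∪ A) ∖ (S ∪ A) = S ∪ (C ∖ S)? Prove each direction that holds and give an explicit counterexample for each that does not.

(⟸) This inclusion fails. Take C = ∅, S = {1}, A = ∅; then 1 ∈ S ∪ (C ∖ S) but 1 ∉ (C ∪ A) ∖ (S ∪ A).

(⟹) Let x ∈ (C ∪ A) ∖ (S ∪ A). Then x ∈ C and x ∉ S, A, from which x ∈ S ∪ (C ∖ S).

Only the forward inclusion holds.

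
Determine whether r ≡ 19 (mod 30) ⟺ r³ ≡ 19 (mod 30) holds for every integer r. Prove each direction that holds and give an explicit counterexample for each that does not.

Both directions hold; the statement is true.

(⇒) Suppose r ≡ 19 (mod 30). Write r = 30j + 19. Then (30j + 19)³ = 27000j³ + 51300j² + 32490j + 6859 = 30(900j³ + 1710j² + 1083j + 228) + 19, so r³ ≡ 19 (mod 30).

(⇐) Conversely, suppose r³ ≡ 19 (mod 30). The only residue r in {0, …, 29} with r³ ≡ 19 (mod 30) is r = 19, so r ≡ 19 (mod 30).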